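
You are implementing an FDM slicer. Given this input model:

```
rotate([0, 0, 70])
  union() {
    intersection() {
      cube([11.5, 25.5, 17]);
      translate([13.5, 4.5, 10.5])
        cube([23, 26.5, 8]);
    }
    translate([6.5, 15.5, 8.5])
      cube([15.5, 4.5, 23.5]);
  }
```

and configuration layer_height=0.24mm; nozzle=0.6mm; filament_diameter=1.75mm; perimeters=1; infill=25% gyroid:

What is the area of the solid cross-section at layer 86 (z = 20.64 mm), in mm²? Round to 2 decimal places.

69.75 mm²

At z = 20.64 mm: the cube does not reach this height (z outside [0, 17]); the cube at (13.5, 4.5) is not intersected at this z (z outside [10.5, 18.5]); After intersecting: at least one operand is absent at this height, so nothing remains; the 15.5×4.5 cube at (6.5, 15.5) contributes its full rectangle (area 69.75 mm²); Taking the union: only the 15.5×4.5 cube at (6.5, 15.5) is present, so the union is just that shape — area = 69.75 mm²; (rotated 70° about Z; rotation is an isometry so areas/perimeters/island counts are preserved). Overall, the cross-section is a single solid region. Net area = 69.75 mm².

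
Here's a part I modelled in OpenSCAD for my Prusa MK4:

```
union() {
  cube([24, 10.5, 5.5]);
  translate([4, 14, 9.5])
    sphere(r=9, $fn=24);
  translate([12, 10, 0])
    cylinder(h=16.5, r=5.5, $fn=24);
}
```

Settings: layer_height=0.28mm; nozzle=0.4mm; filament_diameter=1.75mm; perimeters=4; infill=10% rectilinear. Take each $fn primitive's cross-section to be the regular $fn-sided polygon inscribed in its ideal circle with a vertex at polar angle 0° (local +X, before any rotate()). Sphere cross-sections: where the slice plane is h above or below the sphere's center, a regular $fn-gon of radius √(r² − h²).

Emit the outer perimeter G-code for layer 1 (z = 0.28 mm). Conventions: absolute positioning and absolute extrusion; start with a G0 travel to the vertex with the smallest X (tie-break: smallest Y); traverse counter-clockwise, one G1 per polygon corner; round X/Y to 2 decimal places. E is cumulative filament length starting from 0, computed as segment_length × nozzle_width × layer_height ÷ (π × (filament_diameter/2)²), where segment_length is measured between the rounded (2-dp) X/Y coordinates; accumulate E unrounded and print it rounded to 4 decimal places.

At z = 0.28 mm: the cube is present — its section is the full 24×10.5 rectangle; the sphere at (4, 14) is absent (|z−center|=9.220 > r=9); the r=5.5 cylinder at (12, 10) gives a regular 24-gon of circumradius 5.5 (constant along its height); Combining (union): the regions partially overlap (shared area 52.44 mm²), so overlapping operands fuse into one piece — 1 connected region. The outline is a single polygon with 17 vertices. Extrusion per mm of travel: 0.4 × 0.28 / (π × 0.875²) = 0.046564. Accumulating E over each segment gives final E = 3.4622.

G0 X0.00 Y0.00 Z0.28
G1 X24.00 Y0.00 E1.1175
G1 X24.00 Y10.50 E1.6065
G1 X17.43 Y10.50 E1.9124
G1 X17.31 Y11.42 E1.9556
G1 X16.76 Y12.75 E2.0226
G1 X15.89 Y13.89 E2.0894
G1 X14.75 Y14.76 E2.1562
G1 X13.42 Y15.31 E2.2232
G1 X12.00 Y15.50 E2.2899
G1 X10.58 Y15.31 E2.3566
G1 X9.25 Y14.76 E2.4236
G1 X8.11 Y13.89 E2.4904
G1 X7.24 Y12.75 E2.5572
G1 X6.69 Y11.42 E2.6242
G1 X6.57 Y10.50 E2.6674
G1 X0.00 Y10.50 E2.9733
G1 X0.00 Y0.00 E3.4622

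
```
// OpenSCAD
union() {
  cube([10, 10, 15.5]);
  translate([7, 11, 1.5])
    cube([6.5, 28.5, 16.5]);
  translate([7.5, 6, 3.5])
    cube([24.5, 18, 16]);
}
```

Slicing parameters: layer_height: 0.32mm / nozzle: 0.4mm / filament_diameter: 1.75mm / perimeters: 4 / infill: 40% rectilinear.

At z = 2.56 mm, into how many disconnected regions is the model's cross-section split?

At z = 2.56 mm: the cube (footprint 10×10) is included at this height; the cube at (7, 11) (footprint 6.5×28.5) is included at this height; the cube at (7.5, 6) is absent (z outside [3.5, 19.5]); Combining (union): the 2 present regions are separate (no shared area or edge), so areas and boundary lengths simply add and each stays a separate island — 2 connected regions. The result has 2 disconnected regions.

2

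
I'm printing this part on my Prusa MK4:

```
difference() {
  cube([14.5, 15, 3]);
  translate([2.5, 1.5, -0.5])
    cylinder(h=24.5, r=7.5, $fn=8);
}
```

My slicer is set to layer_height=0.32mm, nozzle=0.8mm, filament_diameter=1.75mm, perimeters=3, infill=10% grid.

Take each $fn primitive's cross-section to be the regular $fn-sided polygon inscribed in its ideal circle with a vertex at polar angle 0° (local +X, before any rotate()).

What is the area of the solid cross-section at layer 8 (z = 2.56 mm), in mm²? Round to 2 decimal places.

145.74 mm²

At z = 2.56 mm: the cube (footprint 14.5×15) is included at this height (area 217.50 mm²); the r=7.5 cylinder at (2.5, 1.5) gives a regular 8-gon of circumradius 7.5 (constant along its height) (area = (8/2)·7.500²·sin(360°/8) = 159.10 mm²); After the difference (first − rest): starting from the 14.5×15 cube (217.50 mm²), the r=7.5 cylinder at (2.5, 1.5) partially overlaps it — only the 71.76 mm² overlap (of its 159.10 mm²) is removed, clipping the outline — area = 145.74 mm². Overall, the cross-section is a single solid region. Net area = 145.74 mm².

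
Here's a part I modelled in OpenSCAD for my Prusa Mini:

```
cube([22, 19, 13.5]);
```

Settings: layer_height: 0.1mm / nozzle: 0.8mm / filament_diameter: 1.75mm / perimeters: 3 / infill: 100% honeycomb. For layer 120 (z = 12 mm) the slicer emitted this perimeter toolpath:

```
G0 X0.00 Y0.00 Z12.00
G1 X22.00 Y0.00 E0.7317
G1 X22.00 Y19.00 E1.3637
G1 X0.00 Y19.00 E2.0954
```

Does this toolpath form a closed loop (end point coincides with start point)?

Start point (G0): (0.00, 0.00). End point (last G1): the path does not return to the start — open.

no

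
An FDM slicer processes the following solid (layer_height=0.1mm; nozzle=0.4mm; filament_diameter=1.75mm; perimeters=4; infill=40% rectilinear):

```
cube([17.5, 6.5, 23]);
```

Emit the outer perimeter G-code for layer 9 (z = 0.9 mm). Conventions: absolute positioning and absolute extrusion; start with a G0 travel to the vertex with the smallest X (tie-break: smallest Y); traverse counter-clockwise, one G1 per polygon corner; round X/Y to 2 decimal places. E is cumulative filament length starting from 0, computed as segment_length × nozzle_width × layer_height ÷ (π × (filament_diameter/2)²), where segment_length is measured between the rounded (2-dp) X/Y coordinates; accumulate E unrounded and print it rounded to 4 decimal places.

G0 X0.00 Y0.00 Z0.90
G1 X17.50 Y0.00 E0.2910
G1 X17.50 Y6.50 E0.3991
G1 X0.00 Y6.50 E0.6901
G1 X0.00 Y0.00 E0.7982

At z = 0.9 mm: the 17.5×6.5 cube contributes its full rectangle. The outline is a single polygon with 4 vertices. Extrusion per mm of travel: 0.4 × 0.1 / (π × 0.875²) = 0.016630. Accumulating E over each segment gives final E = 0.7982.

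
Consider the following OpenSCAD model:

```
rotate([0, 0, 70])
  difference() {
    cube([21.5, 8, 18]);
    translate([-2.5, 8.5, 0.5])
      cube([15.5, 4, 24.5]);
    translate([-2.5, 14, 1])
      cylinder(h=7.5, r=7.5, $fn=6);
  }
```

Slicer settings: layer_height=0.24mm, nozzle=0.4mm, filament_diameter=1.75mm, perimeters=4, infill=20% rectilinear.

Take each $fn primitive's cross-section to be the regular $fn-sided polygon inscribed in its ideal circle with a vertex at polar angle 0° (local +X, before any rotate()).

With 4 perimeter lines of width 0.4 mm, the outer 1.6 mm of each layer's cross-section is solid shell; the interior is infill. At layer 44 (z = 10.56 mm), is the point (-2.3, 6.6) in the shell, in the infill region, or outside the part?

infill

At z = 10.56 mm: the cube (footprint 21.5×8) is included at this height; the 15.5×4 cube at (-2.5, 8.5) contributes its full rectangle; the cylinder at (-2.5, 14) is absent (z outside [1, 8.5]); Subtracting the remaining from the first: starting from the 21.5×8 cube, the 15.5×4 cube at (-2.5, 8.5) misses the remaining region (no effect) — 1 connected region; (rotated 70° about Z; rotation is an isometry so areas/perimeters/island counts are preserved). Overall, the cross-section is a single solid region. Undo the 70° rotation: the query point maps to (5.415, 4.419) in the un-rotated model frame. The nearest boundary edge runs (0.00, 8.00)→(21.50, 8.00); distance from the point to it = 3.58 mm. The point is inside the cross-section and 3.58 mm from the nearest boundary — more than the 1.6 mm shell width (4 × 0.4), so it's in the infill interior.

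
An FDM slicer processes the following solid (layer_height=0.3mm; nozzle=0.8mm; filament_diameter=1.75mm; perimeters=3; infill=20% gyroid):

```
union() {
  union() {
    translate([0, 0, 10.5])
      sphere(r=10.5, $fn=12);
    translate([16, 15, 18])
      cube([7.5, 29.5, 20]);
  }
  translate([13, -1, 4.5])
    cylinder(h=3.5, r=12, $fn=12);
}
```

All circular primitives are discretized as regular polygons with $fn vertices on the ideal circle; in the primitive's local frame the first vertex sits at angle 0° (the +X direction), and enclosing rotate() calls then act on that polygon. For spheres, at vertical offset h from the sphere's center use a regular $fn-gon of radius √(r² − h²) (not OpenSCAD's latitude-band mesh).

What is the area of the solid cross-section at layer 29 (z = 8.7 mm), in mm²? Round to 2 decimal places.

321.03 mm²

At z = 8.7 mm: the r=10.5 sphere slices to a regular 12-gon of circumradius 10.345 (√(r²−h²) with h=1.8 from center) (area = (12/2)·10.345²·sin(360°/12) = 321.03 mm²); the cube at (16, 15) does not reach this height (z outside [18, 38]); Combining (union): only the r=10.5 sphere is present, so the union is just that shape — area = 321.03 mm²; the cylinder at (13, -1) does not reach this height (z outside [4.5, 8]); Combining (union): only that combined region is present, so the union is just that shape — area = 321.03 mm². Overall, the cross-section is a single solid region. Net area = 321.03 mm².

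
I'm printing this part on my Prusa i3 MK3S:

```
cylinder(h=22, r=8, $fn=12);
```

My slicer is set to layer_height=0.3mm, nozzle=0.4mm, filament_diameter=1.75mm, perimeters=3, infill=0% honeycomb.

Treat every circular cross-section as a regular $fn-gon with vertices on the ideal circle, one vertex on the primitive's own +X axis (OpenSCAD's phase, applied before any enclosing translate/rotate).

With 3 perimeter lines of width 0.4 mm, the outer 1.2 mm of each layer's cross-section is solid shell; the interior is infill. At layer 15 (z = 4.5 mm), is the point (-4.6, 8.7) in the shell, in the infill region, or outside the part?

At z = 4.5 mm: the cylinder: section is a regular 12-gon, circumradius r=8. Overall, the cross-section is a single solid region. The nearest boundary edge runs (0.00, 8.00)→(-4.00, 6.93); distance from the point to it = 1.87 mm. The point is not inside any of the regions above, so it lies outside the cross-section (1.87 mm from the nearest boundary).

outside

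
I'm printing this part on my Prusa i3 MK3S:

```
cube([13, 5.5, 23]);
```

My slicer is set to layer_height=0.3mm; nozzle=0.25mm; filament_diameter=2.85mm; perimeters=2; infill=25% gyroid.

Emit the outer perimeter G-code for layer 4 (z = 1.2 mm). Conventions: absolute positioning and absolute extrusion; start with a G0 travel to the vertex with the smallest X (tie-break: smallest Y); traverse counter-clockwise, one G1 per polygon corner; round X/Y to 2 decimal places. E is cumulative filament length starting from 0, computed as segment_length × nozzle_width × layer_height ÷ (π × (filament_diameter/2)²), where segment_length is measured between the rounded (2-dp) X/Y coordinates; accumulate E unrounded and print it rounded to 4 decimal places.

At z = 1.2 mm: the cube (footprint 13×5.5) is included at this height. The outline is a single polygon with 4 vertices. Extrusion per mm of travel: 0.25 × 0.3 / (π × 1.425²) = 0.011757. Accumulating E over each segment gives final E = 0.4350.

G0 X0.00 Y0.00 Z1.20
G1 X13.00 Y0.00 E0.1528
G1 X13.00 Y5.50 E0.2175
G1 X0.00 Y5.50 E0.3703
G1 X0.00 Y0.00 E0.4350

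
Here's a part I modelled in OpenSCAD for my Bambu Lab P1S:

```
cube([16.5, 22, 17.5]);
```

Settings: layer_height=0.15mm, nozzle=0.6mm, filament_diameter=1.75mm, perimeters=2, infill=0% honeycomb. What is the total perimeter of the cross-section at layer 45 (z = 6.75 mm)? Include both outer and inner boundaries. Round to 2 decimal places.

At z = 6.75 mm: the cube (footprint 16.5×22) is included at this height (perimeter 77.00 mm). Overall, the cross-section is a single solid region. Total boundary length (outer) = 77.00 mm.

77.00 mm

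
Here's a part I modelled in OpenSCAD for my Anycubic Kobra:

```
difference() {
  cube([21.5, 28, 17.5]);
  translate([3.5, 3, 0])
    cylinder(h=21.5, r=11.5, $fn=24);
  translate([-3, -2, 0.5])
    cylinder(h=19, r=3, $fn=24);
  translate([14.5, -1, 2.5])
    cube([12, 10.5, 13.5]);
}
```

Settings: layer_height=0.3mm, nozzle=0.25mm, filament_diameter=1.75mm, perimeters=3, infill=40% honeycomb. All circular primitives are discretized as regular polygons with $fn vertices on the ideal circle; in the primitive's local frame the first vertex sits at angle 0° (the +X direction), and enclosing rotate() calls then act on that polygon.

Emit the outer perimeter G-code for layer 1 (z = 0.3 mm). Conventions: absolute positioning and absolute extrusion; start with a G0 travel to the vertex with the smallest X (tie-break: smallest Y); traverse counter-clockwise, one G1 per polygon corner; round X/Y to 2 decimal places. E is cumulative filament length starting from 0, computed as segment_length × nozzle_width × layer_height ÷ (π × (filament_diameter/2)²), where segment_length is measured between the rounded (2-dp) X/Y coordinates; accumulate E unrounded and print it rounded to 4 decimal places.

G0 X0.00 Y13.89 Z0.30
G1 X0.52 Y14.11 E0.0176
G1 X3.50 Y14.50 E0.1113
G1 X6.48 Y14.11 E0.2050
G1 X9.25 Y12.96 E0.2986
G1 X11.63 Y11.13 E0.3922
G1 X13.46 Y8.75 E0.4858
G1 X14.61 Y5.98 E0.5793
G1 X15.00 Y3.00 E0.6730
G1 X14.61 Y0.02 E0.7667
G1 X14.60 Y0.00 E0.7674
G1 X21.50 Y0.00 E0.9826
G1 X21.50 Y28.00 E1.8557
G1 X0.00 Y28.00 E2.5261
G1 X0.00 Y13.89 E2.9660

At z = 0.3 mm: the 21.5×28 cube contributes its full rectangle; the r=11.5 cylinder at (3.5, 3) gives a regular 24-gon of circumradius 11.5 (constant along its height); the cylinder at (-3, -2) does not reach this height (z outside [0.5, 19.5]); the cube at (14.5, -1) does not reach this height (z outside [2.5, 16]); After the difference (first − rest): starting from the 21.5×28 cube, the r=11.5 cylinder at (3.5, 3) partially overlaps it — only the 186.50 mm² overlap (of its 410.75 mm²) is removed, clipping the outline — 1 connected region. The outline is a single polygon with 14 vertices. Extrusion per mm of travel: 0.25 × 0.3 / (π × 0.875²) = 0.031181. Accumulating E over each segment gives final E = 2.9660.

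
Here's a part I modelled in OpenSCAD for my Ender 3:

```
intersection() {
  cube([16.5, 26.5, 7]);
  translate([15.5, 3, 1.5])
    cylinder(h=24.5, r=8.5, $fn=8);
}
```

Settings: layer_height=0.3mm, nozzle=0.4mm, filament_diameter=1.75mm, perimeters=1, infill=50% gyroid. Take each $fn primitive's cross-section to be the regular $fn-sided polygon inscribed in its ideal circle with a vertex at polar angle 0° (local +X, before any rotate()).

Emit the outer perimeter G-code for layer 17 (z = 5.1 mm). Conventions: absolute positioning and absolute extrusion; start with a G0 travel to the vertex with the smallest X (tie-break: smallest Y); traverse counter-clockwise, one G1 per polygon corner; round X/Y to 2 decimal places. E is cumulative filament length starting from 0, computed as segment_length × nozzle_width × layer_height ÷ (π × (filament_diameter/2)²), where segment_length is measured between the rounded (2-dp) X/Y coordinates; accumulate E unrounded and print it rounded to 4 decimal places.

At z = 5.1 mm: the cube is present — its section is the full 16.5×26.5 rectangle; the cylinder at (15.5, 3): section is a regular 8-gon, circumradius r=8.5; Keeping only the common overlap: the r=8.5 cylinder at (15.5, 3) partially overlaps the 16.5×26.5 cube; clipping to the common part keeps 86.02 mm² — 1 connected region. The outline is a single polygon with 6 vertices. Extrusion per mm of travel: 0.4 × 0.3 / (π × 0.875²) = 0.049890. Accumulating E over each segment gives final E = 1.8304.

G0 X7.00 Y3.00 Z5.10
G1 X8.24 Y0.00 E0.1620
G1 X16.50 Y0.00 E0.5740
G1 X16.50 Y11.09 E1.1273
G1 X15.50 Y11.50 E1.1812
G1 X9.49 Y9.01 E1.5058
G1 X7.00 Y3.00 E1.8304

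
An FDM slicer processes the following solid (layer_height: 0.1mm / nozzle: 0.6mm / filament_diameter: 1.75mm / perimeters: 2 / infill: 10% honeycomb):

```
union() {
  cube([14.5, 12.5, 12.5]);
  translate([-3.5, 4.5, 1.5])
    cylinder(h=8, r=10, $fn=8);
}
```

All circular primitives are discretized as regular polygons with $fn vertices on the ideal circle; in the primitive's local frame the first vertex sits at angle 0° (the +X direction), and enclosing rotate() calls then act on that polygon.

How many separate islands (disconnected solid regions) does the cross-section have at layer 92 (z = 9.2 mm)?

1

At z = 9.2 mm: the 14.5×12.5 cube contributes its full rectangle; the cylinder at (-3.5, 4.5): section is a regular 8-gon, circumradius r=10; Combining (union): the regions partially overlap (shared area 62.94 mm²), so overlapping operands fuse into one piece — 1 connected region. Overall, the cross-section is a single solid region. Island count = 1.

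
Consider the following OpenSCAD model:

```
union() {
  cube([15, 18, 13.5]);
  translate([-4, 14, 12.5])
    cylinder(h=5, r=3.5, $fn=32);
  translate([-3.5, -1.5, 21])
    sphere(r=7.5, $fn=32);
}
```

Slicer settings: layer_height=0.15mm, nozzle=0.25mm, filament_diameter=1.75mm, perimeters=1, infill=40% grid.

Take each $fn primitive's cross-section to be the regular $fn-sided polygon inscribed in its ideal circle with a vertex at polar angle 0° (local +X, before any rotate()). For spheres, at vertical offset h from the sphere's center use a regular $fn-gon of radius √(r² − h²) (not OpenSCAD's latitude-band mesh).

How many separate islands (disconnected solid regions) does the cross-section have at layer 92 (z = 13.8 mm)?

At z = 13.8 mm: the cube is not intersected at this z (z outside [0, 13.5]); the cylinder at (-4, 14): section is a regular 32-gon, circumradius r=3.5; the sphere at (-3.5, -1.5): section is a regular 32-gon, circumradius = √(r²−h²) = √(7.5²−7.2²) = 2.100; Taking the union: the 2 present regions are separate (no shared area or edge), so areas and boundary lengths simply add and each stays a separate island — 2 connected regions. Overall, the cross-section has 2 separate islands. Island count = 2.

2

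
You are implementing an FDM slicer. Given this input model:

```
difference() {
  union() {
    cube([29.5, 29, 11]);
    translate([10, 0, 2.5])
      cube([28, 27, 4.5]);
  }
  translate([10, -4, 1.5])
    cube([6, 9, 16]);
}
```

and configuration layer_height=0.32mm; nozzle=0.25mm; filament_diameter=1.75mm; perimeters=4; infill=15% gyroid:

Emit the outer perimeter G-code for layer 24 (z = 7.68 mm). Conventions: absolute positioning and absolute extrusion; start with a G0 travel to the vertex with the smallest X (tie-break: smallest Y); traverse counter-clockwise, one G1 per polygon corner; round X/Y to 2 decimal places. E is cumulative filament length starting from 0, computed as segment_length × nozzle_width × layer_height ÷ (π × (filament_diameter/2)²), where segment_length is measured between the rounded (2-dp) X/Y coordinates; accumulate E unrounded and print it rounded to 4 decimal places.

G0 X0.00 Y0.00 Z7.68
G1 X10.00 Y0.00 E0.3326
G1 X10.00 Y5.00 E0.4989
G1 X16.00 Y5.00 E0.6985
G1 X16.00 Y0.00 E0.8648
G1 X29.50 Y0.00 E1.3138
G1 X29.50 Y29.00 E2.2783
G1 X0.00 Y29.00 E3.2595
G1 X0.00 Y0.00 E4.2240

At z = 7.68 mm: the cube (footprint 29.5×29) is included at this height; the cube at (10, 0) does not reach this height (z outside [2.5, 7]); Taking the union: only the 29.5×29 cube is present, so the union is just that shape — 1 connected region; the cube at (10, -4) (footprint 6×9) is included at this height; Subtracting the remaining from the first: starting from the result so far, the 6×9 cube at (10, -4) partially overlaps it — only the 30.00 mm² overlap (of its 54.00 mm²) is removed, clipping the outline — 1 connected region. The outline is a single polygon with 8 vertices. Extrusion per mm of travel: 0.25 × 0.32 / (π × 0.875²) = 0.033260. Accumulating E over each segment gives final E = 4.2240.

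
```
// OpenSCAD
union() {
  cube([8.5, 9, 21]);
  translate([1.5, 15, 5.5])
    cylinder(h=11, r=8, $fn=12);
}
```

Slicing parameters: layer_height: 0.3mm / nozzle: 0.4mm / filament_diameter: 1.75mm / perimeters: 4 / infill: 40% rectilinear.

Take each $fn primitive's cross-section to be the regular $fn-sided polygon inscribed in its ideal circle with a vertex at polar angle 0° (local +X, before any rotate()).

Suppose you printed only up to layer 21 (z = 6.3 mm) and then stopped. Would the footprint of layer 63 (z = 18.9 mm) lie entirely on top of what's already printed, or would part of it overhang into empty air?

Compare the two slices. At z = 6.3: the cube (footprint 8.5×9) is included at this height (area 76.50 mm²); the r=8 cylinder at (1.5, 15) contributes a regular 12-gon of circumradius 8 (area = (12/2)·8.000²·sin(360°/12) = 192.00 mm²); Combining (union): the regions partially overlap — summed areas 268.50 mm² minus the doubly-counted overlap 8.99 mm² gives 259.51 mm² — area = 259.51 mm². At z = 18.9: the 8.5×9 cube contributes its full rectangle (area 76.50 mm²); the cylinder at (1.5, 15) is not intersected at this z (z outside [5.5, 16.5]); Combining (union): only the 8.5×9 cube is present, so the union is just that shape — area = 76.50 mm². Checking containment: the cross-section at z = 18.9 is a subset of the cross-section at z = 6.3.

entirely on top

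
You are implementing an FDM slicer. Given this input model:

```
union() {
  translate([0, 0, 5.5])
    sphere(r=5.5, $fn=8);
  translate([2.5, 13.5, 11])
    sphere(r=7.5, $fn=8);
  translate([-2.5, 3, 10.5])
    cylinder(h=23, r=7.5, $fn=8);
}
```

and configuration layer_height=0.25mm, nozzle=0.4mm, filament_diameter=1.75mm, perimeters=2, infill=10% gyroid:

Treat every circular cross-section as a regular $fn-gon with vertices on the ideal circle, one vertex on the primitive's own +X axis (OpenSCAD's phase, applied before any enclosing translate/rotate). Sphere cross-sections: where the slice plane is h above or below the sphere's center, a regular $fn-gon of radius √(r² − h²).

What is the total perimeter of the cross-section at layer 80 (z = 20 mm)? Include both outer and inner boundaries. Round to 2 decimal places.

At z = 20 mm: the sphere is absent (|z−center|=14.500 > r=5.5); the sphere at (2.5, 13.5) is absent (|z−center|=9.000 > r=7.5); the r=7.5 cylinder at (-2.5, 3) gives a regular 8-gon of circumradius 7.5 (constant along its height) (perimeter = 2·8·7.500·sin(180°/8) = 45.92 mm); Merging all regions: only the r=7.5 cylinder at (-2.5, 3) is present, so the union is just that shape — boundary = 45.92 mm. Overall, the cross-section is a single solid region. Total boundary length (outer) = 45.92 mm.

45.92 mm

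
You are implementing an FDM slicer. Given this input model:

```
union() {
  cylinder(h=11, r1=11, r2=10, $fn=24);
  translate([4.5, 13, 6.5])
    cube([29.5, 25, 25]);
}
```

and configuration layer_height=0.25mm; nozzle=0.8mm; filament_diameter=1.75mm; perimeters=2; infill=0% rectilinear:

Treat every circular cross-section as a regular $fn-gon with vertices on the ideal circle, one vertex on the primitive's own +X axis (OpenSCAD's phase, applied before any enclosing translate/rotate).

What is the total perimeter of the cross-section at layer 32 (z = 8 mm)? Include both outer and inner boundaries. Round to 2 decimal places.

At z = 8 mm: the cone contributes a regular 24-gon of circumradius 10.273 (interpolated between r1=11 and r2=10 at t=0.727) (perimeter = 2·24·10.273·sin(180°/24) = 64.36 mm); the cube at (4.5, 13) is present — its section is the full 29.5×25 rectangle (perimeter 109.00 mm); Combining (union): the 2 present regions are separate (no shared area or edge), so areas and boundary lengths simply add and each stays a separate island — boundary = 173.36 mm. Overall, the cross-section has 2 separate islands. Total boundary length (outer) = 173.36 mm.

173.36 mm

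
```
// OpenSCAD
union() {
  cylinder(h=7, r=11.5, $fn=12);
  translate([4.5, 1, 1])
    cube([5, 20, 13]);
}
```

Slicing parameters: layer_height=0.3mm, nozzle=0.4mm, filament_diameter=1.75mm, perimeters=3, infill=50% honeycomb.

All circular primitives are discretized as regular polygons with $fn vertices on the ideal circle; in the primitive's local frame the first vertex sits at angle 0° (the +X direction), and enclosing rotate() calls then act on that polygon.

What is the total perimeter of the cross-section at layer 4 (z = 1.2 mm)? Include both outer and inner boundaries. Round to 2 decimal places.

95.33 mm

At z = 1.2 mm: the r=11.5 cylinder gives a regular 12-gon of circumradius 11.5 (constant along its height) (perimeter = 2·12·11.500·sin(180°/12) = 71.43 mm); the 5×20 cube at (4.5, 1) contributes its full rectangle (perimeter 50.00 mm); Combining (union): the regions partially overlap (shared area 37.97 mm²), so the edge portions inside another operand are dropped and the merged outline is re-measured after clipping — boundary = 95.33 mm. Overall, the cross-section is a single solid region. Total boundary length (outer) = 95.33 mm.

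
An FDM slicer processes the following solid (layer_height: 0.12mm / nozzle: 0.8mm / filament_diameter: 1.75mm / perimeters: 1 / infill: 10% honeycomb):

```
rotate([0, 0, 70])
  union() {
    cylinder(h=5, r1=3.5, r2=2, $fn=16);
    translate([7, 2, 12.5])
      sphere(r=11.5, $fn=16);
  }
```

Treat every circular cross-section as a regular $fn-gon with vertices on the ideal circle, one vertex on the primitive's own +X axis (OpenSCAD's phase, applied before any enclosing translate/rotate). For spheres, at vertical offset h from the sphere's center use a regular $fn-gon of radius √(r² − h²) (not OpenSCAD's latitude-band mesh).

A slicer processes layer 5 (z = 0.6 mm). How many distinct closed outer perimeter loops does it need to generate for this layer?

At z = 0.6 mm: the cone (r1=3.5→r2=2) has section circumradius 3.320 here — a regular 16-gon; the sphere at (7, 2) is not intersected at this z (|z−center|=11.900 > r=11.5); Combining (union): only the cone is present, so the union is just that shape — 1 connected region; (rotated 70° about Z; rotation is an isometry so areas/perimeters/island counts are preserved). The result has 1 disconnected region.

1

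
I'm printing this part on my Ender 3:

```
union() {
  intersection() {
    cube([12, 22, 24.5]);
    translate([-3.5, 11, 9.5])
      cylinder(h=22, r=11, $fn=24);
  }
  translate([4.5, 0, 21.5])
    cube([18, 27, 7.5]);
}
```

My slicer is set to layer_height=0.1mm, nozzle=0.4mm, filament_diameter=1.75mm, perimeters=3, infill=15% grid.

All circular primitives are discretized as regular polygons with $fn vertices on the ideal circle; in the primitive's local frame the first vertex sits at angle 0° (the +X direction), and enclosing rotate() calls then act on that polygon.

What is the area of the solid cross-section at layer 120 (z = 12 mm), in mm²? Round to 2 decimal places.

At z = 12 mm: the 12×22 cube contributes its full rectangle (area 264.00 mm²); the r=11 cylinder at (-3.5, 11) contributes a regular 24-gon of circumradius 11 (area = (24/2)·11.000²·sin(360°/24) = 375.81 mm²); Keeping only the common overlap: the r=11 cylinder at (-3.5, 11) partially overlaps the 12×22 cube; clipping to the common part keeps 112.64 mm² — area = 112.64 mm²; the cube at (4.5, 0) does not reach this height (z outside [21.5, 29]); Taking the union: only the result so far is present, so the union is just that shape — area = 112.64 mm². Overall, the cross-section is a single solid region. Net area = 112.64 mm².

112.64 mm²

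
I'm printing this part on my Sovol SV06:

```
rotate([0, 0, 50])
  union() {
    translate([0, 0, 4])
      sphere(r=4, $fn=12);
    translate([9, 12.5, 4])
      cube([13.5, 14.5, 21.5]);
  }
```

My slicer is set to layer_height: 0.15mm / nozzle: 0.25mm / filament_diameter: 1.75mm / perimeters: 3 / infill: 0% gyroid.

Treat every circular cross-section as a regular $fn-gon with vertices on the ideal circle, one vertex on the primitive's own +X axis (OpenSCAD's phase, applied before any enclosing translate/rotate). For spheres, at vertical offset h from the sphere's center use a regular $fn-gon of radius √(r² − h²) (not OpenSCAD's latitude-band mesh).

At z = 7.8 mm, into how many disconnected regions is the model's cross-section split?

At z = 7.8 mm: the sphere: section is a regular 12-gon, circumradius = √(r²−h²) = √(4²−3.8²) = 1.249; the cube at (9, 12.5) is present — its section is the full 13.5×14.5 rectangle; Taking the union: the 2 present regions are separate (no shared area or edge), so areas and boundary lengths simply add and each stays a separate island — 2 connected regions; (rotated 50° about Z; rotation is an isometry so areas/perimeters/island counts are preserved). The result has 2 disconnected regions.

2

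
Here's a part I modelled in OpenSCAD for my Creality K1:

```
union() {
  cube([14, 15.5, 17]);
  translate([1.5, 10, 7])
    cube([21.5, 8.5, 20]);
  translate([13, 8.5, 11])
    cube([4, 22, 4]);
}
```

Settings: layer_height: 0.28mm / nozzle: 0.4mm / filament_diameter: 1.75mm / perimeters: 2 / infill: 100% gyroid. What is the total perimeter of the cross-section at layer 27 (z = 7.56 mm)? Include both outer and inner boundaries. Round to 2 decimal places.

At z = 7.56 mm: the cube (footprint 14×15.5) is included at this height (perimeter 59.00 mm); the cube at (1.5, 10) is present — its section is the full 21.5×8.5 rectangle (perimeter 60.00 mm); the cube at (13, 8.5) is not intersected at this z (z outside [11, 15]); Taking the union: the regions partially overlap (shared area 68.75 mm²), so the edge portions inside another operand are dropped and the merged outline is re-measured after clipping — boundary = 83.00 mm. Overall, the cross-section is a single solid region. Total boundary length (outer) = 83.00 mm.

83.00 mm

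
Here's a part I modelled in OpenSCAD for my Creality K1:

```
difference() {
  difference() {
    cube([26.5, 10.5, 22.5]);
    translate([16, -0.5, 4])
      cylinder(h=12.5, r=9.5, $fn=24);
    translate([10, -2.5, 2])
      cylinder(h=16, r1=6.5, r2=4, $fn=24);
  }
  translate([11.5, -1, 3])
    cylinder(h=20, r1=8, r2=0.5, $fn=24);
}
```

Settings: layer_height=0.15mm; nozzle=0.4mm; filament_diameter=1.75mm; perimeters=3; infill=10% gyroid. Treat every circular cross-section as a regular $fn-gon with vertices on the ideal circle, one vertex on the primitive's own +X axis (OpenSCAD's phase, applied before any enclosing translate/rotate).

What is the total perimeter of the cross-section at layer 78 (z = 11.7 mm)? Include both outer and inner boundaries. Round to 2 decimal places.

At z = 11.7 mm: the cube is present — its section is the full 26.5×10.5 rectangle (perimeter 74.00 mm); the r=9.5 cylinder at (16, -0.5) contributes a regular 24-gon of circumradius 9.5 (perimeter = 2·24·9.500·sin(180°/24) = 59.52 mm); the cone at (10, -2.5) contributes a regular 24-gon of circumradius 4.984 (interpolated between r1=6.5 and r2=4 at t=0.606) (perimeter = 2·24·4.984·sin(180°/24) = 31.23 mm); Subtracting the remaining from the first: starting from the 26.5×10.5 cube, the r=9.5 cylinder at (16, -0.5) partially overlaps it — only the 130.68 mm² overlap (of its 280.30 mm²) is removed, clipping the outline; the cone at (10, -2.5) partially overlaps it — only the 0.59 mm² overlap (of its 77.16 mm²) is removed, clipping the outline — boundary = 83.39 mm; the cone at (11.5, -1) (r1=8→r2=0.5) has section circumradius 4.738 here — a regular 24-gon (perimeter = 2·24·4.738·sin(180°/24) = 29.68 mm); After the difference (first − rest): starting from that combined region, the cone at (11.5, -1) misses the remaining region (no effect) — boundary = 83.39 mm. Overall, the cross-section is a single solid region. Total boundary length (outer) = 83.39 mm.

83.39 mm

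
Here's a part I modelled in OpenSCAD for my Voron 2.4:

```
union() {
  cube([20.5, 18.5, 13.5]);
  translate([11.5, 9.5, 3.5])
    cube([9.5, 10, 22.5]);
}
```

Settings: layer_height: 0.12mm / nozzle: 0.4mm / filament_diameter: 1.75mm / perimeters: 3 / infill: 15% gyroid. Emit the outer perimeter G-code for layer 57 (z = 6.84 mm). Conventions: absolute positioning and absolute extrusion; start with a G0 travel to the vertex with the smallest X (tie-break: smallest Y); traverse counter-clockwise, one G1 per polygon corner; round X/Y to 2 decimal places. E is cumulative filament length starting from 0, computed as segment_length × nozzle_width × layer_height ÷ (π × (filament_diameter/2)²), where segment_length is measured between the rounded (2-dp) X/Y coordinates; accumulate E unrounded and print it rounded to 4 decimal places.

G0 X0.00 Y0.00 Z6.84
G1 X20.50 Y0.00 E0.4091
G1 X20.50 Y9.50 E0.5987
G1 X21.00 Y9.50 E0.6087
G1 X21.00 Y19.50 E0.8082
G1 X11.50 Y19.50 E0.9978
G1 X11.50 Y18.50 E1.0178
G1 X0.00 Y18.50 E1.2473
G1 X0.00 Y0.00 E1.6164

At z = 6.84 mm: the cube (footprint 20.5×18.5) is included at this height; the cube at (11.5, 9.5) (footprint 9.5×10) is included at this height; Taking the union: the regions partially overlap (shared area 81.00 mm²), so overlapping operands fuse into one piece — 1 connected region. The outline is a single polygon with 8 vertices. Extrusion per mm of travel: 0.4 × 0.12 / (π × 0.875²) = 0.019956. Accumulating E over each segment gives final E = 1.6164.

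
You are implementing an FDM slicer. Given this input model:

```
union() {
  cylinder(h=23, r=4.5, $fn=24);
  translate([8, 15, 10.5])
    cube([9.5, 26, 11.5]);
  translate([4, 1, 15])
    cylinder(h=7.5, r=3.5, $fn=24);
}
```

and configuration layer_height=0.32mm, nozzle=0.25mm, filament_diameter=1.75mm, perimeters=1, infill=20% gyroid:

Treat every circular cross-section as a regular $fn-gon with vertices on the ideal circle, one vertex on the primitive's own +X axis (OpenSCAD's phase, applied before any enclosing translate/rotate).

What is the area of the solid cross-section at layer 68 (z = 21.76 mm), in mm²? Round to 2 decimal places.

At z = 21.76 mm: the cylinder: section is a regular 24-gon, circumradius r=4.5 (area = (24/2)·4.500²·sin(360°/24) = 62.89 mm²); the cube at (8, 15) is present — its section is the full 9.5×26 rectangle (area 247.00 mm²); the r=3.5 cylinder at (4, 1) contributes a regular 24-gon of circumradius 3.5 (area = (24/2)·3.500²·sin(360°/24) = 38.05 mm²); Merging all regions: the regions partially overlap — summed areas 347.94 mm² minus the doubly-counted overlap 18.12 mm² gives 329.82 mm² — area = 329.82 mm². Overall, the cross-section has 2 separate islands. Net area = 329.82 mm².

329.82 mm²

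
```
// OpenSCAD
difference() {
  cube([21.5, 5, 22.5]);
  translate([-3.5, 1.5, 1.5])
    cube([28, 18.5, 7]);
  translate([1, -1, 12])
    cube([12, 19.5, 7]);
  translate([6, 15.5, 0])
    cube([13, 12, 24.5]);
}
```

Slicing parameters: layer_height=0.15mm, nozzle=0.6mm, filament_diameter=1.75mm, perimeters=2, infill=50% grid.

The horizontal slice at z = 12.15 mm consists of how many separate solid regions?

At z = 12.15 mm: the cube is present — its section is the full 21.5×5 rectangle; the cube at (-3.5, 1.5) does not reach this height (z outside [1.5, 8.5]); the cube at (1, -1) (footprint 12×19.5) is included at this height; the cube at (6, 15.5) (footprint 13×12) is included at this height; Taking the first minus the rest: starting from the 21.5×5 cube, the 12×19.5 cube at (1, -1) partially overlaps it — only the 60.00 mm² overlap (of its 234.00 mm²) is removed, clipping the outline; the 13×12 cube at (6, 15.5) misses the remaining region (no effect) — 2 connected regions. The result has 2 disconnected regions.

2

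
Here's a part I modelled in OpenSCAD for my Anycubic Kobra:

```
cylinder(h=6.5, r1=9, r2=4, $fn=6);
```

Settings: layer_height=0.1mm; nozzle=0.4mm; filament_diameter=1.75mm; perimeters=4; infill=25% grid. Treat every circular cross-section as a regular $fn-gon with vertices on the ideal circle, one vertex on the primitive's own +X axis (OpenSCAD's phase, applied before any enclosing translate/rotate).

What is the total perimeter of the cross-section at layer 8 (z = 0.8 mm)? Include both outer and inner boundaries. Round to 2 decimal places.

At z = 0.8 mm: the cone contributes a regular 6-gon of circumradius 8.385 (interpolated between r1=9 and r2=4 at t=0.123) (perimeter = 2·6·8.385·sin(180°/6) = 50.31 mm). Overall, the cross-section is a single solid region. Total boundary length (outer) = 50.31 mm.

50.31 mm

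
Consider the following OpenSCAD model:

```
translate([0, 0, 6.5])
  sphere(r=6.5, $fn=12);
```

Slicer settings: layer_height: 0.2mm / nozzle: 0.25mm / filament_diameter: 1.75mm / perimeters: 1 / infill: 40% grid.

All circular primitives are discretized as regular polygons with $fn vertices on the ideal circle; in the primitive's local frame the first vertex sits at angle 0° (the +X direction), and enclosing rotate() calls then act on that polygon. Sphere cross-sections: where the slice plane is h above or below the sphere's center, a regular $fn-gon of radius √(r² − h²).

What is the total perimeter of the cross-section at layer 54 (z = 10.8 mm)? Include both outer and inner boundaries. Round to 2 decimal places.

30.28 mm

At z = 10.8 mm: the r=6.5 sphere slices to a regular 12-gon of circumradius 4.874 (√(r²−h²) with h=4.3 from center) (perimeter = 2·12·4.874·sin(180°/12) = 30.28 mm). Overall, the cross-section is a single solid region. Total boundary length (outer) = 30.28 mm.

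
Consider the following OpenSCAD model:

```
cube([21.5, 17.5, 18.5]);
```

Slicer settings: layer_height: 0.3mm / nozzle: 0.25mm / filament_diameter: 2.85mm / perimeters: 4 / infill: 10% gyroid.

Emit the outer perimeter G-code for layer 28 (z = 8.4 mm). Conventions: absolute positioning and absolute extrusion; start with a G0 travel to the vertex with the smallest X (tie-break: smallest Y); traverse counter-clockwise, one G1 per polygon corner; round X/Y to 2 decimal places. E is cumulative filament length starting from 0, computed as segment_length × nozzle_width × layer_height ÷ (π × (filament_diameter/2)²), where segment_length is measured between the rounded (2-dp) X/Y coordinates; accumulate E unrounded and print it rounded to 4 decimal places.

G0 X0.00 Y0.00 Z8.40
G1 X21.50 Y0.00 E0.2528
G1 X21.50 Y17.50 E0.4585
G1 X0.00 Y17.50 E0.7113
G1 X0.00 Y0.00 E0.9170

At z = 8.4 mm: the 21.5×17.5 cube contributes its full rectangle. The outline is a single polygon with 4 vertices. Extrusion per mm of travel: 0.25 × 0.3 / (π × 1.425²) = 0.011757. Accumulating E over each segment gives final E = 0.9170.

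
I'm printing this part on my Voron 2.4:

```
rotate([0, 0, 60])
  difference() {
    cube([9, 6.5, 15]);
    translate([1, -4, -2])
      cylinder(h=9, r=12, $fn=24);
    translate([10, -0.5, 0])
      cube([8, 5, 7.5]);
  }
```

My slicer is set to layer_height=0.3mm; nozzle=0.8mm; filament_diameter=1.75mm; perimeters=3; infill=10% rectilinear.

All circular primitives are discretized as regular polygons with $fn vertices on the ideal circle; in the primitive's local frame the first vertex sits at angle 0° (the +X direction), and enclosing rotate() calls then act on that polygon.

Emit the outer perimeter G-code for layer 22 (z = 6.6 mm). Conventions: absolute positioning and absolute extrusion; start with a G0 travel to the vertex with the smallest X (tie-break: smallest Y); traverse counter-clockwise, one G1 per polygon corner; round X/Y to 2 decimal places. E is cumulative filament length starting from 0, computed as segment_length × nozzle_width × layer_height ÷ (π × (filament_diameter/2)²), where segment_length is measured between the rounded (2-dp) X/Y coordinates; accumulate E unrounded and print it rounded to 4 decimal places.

At z = 6.6 mm: the cube is present — its section is the full 9×6.5 rectangle; the r=12 cylinder at (1, -4) contributes a regular 24-gon of circumradius 12; the cube at (10, -0.5) (footprint 8×5) is included at this height; After the difference (first − rest): starting from the 9×6.5 cube, the r=12 cylinder at (1, -4) partially overlaps it — only the 56.74 mm² overlap (of its 447.24 mm²) is removed, clipping the outline; the 8×5 cube at (10, -0.5) misses the remaining region (no effect) — 1 connected region; (whole slice rotated 60° about Z — lengths, areas and connectivity unchanged). The outline is a single polygon with 4 vertices. Extrusion per mm of travel: 0.8 × 0.3 / (π × 0.875²) = 0.099780. Accumulating E over each segment gives final E = 0.6677.

G0 X-2.26 Y9.09 Z6.60
G1 X-2.04 Y9.26 E0.0277
G1 X0.29 Y10.22 E0.2792
G1 X-1.13 Y11.04 E0.4428
G1 X-2.26 Y9.09 E0.6677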